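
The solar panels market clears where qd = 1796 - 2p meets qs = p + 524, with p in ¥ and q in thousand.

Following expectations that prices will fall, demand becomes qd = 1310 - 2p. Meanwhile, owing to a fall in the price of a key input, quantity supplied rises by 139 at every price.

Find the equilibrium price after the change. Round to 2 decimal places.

215.67

Initially, 1796 - 2p = p + 524, so 1272 = 3p and p = 424, q = 948.
The shock moves the curves to qd = 1310 - 2p and qs = p + 663.
Equate the new curves: 1310 - 2p = p + 663, giving 647 = 3p, p = 647/3 ≈ 215.6667, q = 2636/3 ≈ 878.6667.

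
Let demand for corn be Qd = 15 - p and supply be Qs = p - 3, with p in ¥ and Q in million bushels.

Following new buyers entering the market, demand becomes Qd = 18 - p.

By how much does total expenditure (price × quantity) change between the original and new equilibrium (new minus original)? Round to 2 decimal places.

+24.75

Solve the original market: 15 - p = p - 3, hence p = 9 and Q = 6.
The shock moves the curves to Qd = 18 - p and Qs = p - 3.
Setting them equal: 18 - p = p - 3 → 21 = 2p, so p = 10.5 and Q = 7.5.
Expenditure moves from 9×6 = 54 to 10.5×7.5 = 78.75; change = +24.75.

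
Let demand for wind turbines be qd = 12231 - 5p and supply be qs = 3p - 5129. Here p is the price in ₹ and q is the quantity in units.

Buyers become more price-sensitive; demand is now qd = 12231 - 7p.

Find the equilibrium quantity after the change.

Original equilibrium: 12231 - 5p = 3p - 5129 gives 17360 = 8p, so p = 2170 and q = 1381.
After the shift, demand is qd = 12231 - 7p and supply is qs = 3p - 5129.
Clearing the new market: 12231 - 7p = 3p - 5129, so p = 1736 and q = 79.

79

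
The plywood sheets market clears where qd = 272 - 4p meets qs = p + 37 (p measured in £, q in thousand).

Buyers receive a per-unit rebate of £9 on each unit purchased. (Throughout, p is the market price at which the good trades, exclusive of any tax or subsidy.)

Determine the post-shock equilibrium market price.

Original equilibrium: 272 - 4p = p + 37 gives 235 = 5p, so p = 47 and q = 84.
Since buyers' out-of-pocket price is the market price minus the rebate, the effective demand curve becomes qd = 308 - 4p.
Setting them equal: 308 - 4p = p + 37 → 271 = 5p, so p = 54.2 and q = 91.2.

54.2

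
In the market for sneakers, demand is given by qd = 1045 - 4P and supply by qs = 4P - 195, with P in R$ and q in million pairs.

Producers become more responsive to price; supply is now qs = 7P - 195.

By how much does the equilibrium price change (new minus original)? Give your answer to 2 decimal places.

Before the shock: 1045 - 4P = 4P - 195 ⇒ 1240 = 8P ⇒ P = 155, q = 425.
The shock moves the curves to qd = 1045 - 4P and qs = 7P - 195.
New equilibrium: 1045 - 4P = 7P - 195 ⇒ 1240 = 11P ⇒ P = 1240/11 ≈ 112.7273, q = 6535/11 ≈ 594.0909.
ΔP = 112.7273 − 155 = -42.27.

-42.27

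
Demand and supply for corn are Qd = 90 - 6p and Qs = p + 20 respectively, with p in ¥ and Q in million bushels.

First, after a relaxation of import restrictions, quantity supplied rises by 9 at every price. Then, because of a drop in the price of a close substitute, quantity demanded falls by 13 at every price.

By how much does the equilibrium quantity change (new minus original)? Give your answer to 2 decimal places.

Before the shock: 90 - 6p = p + 20 ⇒ 70 = 7p ⇒ p = 10, Q = 30.
The new curves are Qd = 77 - 6p (demand) and Qs = p + 29 (supply).
Clearing the new market: 77 - 6p = p + 29, so p = 48/7 ≈ 6.8571 and Q = 251/7 ≈ 35.8571.
ΔQ = 35.8571 − 30 = +5.86.

+5.86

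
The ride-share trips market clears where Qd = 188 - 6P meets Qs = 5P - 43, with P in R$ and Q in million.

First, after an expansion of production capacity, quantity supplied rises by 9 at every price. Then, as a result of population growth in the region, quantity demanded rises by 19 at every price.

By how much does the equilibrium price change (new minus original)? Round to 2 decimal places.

Before the shock: 188 - 6P = 5P - 43 ⇒ 231 = 11P ⇒ P = 21, Q = 62.
The shock moves the curves to Qd = 207 - 6P and Qs = 5P - 34.
Equate the new curves: 207 - 6P = 5P - 34, giving 241 = 11P, P = 241/11 ≈ 21.9091, Q = 831/11 ≈ 75.5455.
ΔP = 21.9091 − 21 = +0.91.

+0.91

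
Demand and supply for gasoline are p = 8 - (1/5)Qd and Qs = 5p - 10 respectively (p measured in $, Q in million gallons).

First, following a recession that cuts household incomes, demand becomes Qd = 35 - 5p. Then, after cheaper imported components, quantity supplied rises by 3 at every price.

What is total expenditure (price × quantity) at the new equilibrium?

Before the shock: 40 - 5p = 5p - 10 ⇒ 50 = 10p ⇒ p = 5, Q = 15.
With the change applied: demand Qd = 35 - 5p, supply Qs = 5p - 7.
Equate the new curves: 35 - 5p = 5p - 7, giving 42 = 10p, p = 4.2, Q = 14.
New expenditure = 4.2 × 14 = 58.8.

58.8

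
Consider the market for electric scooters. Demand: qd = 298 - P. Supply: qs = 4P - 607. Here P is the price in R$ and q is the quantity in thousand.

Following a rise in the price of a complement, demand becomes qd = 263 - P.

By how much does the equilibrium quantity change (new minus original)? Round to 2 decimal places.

-28.00

Original equilibrium: 298 - P = 4P - 607 gives 905 = 5P, so P = 181 and q = 117.
With the change applied: demand qd = 263 - P, supply qs = 4P - 607.
Clearing the new market: 263 - P = 4P - 607, so P = 174 and q = 89.
Δq = 89 − 117 = -28.00.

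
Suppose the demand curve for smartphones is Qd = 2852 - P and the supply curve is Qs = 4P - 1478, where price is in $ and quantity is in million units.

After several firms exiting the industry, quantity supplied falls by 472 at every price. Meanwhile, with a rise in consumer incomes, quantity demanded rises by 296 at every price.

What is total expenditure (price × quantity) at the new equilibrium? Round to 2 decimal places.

2170116.64

Initially, 2852 - P = 4P - 1478, so 4330 = 5P and P = 866, Q = 1986.
After the shift, demand is Qd = 3148 - P and supply is Qs = 4P - 1950.
New equilibrium: 3148 - P = 4P - 1950 ⇒ 5098 = 5P ⇒ P = 1019.6, Q = 2128.4.
New expenditure = 1019.6 × 2128.4 = 2170116.64.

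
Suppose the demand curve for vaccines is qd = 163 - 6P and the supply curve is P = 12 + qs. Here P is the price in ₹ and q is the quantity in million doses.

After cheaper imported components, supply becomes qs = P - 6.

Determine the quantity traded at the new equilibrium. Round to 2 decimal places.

Initially, 163 - 6P = P - 12, so 175 = 7P and P = 25, q = 13.
The new curves are qd = 163 - 6P (demand) and qs = P - 6 (supply).
Clearing the new market: 163 - 6P = P - 6, so P = 169/7 ≈ 24.1429 and q = 127/7 ≈ 18.1429.

18.14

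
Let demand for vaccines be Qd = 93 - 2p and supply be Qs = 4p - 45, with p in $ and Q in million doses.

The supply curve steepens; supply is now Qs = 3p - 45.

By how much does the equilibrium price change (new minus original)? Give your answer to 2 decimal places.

+4.60

Solve the original market: 93 - 2p = 4p - 45, hence p = 23 and Q = 47.
With the change applied: demand Qd = 93 - 2p, supply Qs = 3p - 45.
Clearing the new market: 93 - 2p = 3p - 45, so p = 27.6 and Q = 37.8.
Δp = 27.6 − 23 = +4.60.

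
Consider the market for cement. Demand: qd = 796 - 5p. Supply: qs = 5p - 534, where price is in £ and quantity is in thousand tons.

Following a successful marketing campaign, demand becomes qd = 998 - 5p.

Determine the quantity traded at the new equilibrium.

232

Original equilibrium: 796 - 5p = 5p - 534 gives 1330 = 10p, so p = 133 and q = 131.
The new curves are qd = 998 - 5p (demand) and qs = 5p - 534 (supply).
Setting them equal: 998 - 5p = 5p - 534 → 1532 = 10p, so p = 153.2 and q = 232.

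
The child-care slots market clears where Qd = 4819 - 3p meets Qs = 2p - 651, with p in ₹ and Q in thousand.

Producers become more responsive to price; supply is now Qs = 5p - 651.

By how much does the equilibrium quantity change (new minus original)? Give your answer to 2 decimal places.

+1230.75

Before the shock: 4819 - 3p = 2p - 651 ⇒ 5470 = 5p ⇒ p = 1094, Q = 1537.
With the change applied: demand Qd = 4819 - 3p, supply Qs = 5p - 651.
Equate the new curves: 4819 - 3p = 5p - 651, giving 5470 = 8p, p = 683.75, Q = 2767.75.
ΔQ = 2767.75 − 1537 = +1230.75.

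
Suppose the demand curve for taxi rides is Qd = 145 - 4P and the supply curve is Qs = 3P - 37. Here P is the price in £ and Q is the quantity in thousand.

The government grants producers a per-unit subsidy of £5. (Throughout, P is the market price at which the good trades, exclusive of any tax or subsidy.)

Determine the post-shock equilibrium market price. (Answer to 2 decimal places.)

23.86

Initially, 145 - 4P = 3P - 37, so 182 = 7P and P = 26, Q = 41.
Since sellers receive the price plus the subsidy, the effective supply curve becomes Qs = 3P - 22.
Equate the new curves: 145 - 4P = 3P - 22, giving 167 = 7P, P = 167/7 ≈ 23.8571, Q = 347/7 ≈ 49.5714.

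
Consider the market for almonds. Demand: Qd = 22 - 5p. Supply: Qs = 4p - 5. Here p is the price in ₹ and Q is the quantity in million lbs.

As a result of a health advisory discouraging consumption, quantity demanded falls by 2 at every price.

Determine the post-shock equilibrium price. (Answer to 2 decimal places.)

Before the shock: 22 - 5p = 4p - 5 ⇒ 27 = 9p ⇒ p = 3, Q = 7.
After the shift, demand is Qd = 20 - 5p and supply is Qs = 4p - 5.
Setting them equal: 20 - 5p = 4p - 5 → 25 = 9p, so p = 25/9 ≈ 2.7778 and Q = 55/9 ≈ 6.1111.

2.78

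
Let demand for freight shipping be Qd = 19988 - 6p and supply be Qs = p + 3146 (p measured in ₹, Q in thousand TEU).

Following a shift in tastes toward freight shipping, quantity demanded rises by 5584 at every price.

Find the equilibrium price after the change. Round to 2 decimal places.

Original equilibrium: 19988 - 6p = p + 3146 gives 16842 = 7p, so p = 2406 and Q = 5552.
The new curves are Qd = 25572 - 6p (demand) and Qs = p + 3146 (supply).
Setting them equal: 25572 - 6p = p + 3146 → 22426 = 7p, so p = 22426/7 ≈ 3203.7143 and Q = 44448/7 ≈ 6349.7143.

3203.71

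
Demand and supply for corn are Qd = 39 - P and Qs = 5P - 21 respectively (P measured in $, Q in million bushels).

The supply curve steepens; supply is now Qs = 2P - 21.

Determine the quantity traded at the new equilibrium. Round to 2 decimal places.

Solve the original market: 39 - P = 5P - 21, hence P = 10 and Q = 29.
The shock moves the curves to Qd = 39 - P and Qs = 2P - 21.
Setting them equal: 39 - P = 2P - 21 → 60 = 3P, so P = 20 and Q = 19.

19.00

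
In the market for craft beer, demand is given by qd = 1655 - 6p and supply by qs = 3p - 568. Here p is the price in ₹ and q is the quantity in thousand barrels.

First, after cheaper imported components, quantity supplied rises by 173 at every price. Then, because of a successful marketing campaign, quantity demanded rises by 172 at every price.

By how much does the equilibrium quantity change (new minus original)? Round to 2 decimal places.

Original equilibrium: 1655 - 6p = 3p - 568 gives 2223 = 9p, so p = 247 and q = 173.
The new curves are qd = 1827 - 6p (demand) and qs = 3p - 395 (supply).
Equate the new curves: 1827 - 6p = 3p - 395, giving 2222 = 9p, p = 2222/9 ≈ 246.8889, q = 1037/3 ≈ 345.6667.
Δq = 345.6667 − 173 = +172.67.

+172.67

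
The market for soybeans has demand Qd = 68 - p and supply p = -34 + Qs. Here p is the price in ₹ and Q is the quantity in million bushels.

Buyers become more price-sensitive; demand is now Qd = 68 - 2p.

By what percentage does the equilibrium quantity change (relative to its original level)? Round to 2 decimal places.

Initially, 68 - p = p + 34, so 34 = 2p and p = 17, Q = 51.
The shock moves the curves to Qd = 68 - 2p and Qs = p + 34.
Setting them equal: 68 - 2p = p + 34 → 34 = 3p, so p = 34/3 ≈ 11.3333 and Q = 136/3 ≈ 45.3333.
%ΔQ = (45.3333 − 51) / 51 × 100 = -11.11%.

-11.11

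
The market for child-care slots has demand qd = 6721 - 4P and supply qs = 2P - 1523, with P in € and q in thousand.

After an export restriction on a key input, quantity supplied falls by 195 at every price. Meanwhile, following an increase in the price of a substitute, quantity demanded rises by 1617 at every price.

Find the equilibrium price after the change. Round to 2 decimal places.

Original equilibrium: 6721 - 4P = 2P - 1523 gives 8244 = 6P, so P = 1374 and q = 1225.
The new curves are qd = 8338 - 4P (demand) and qs = 2P - 1718 (supply).
New equilibrium: 8338 - 4P = 2P - 1718 ⇒ 10056 = 6P ⇒ P = 1676, q = 1634.

1676.00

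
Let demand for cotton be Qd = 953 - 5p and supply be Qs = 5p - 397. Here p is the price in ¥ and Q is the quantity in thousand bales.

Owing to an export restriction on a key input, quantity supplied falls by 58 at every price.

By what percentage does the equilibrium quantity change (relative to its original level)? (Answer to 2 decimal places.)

Solve the original market: 953 - 5p = 5p - 397, hence p = 135 and Q = 278.
With the change applied: demand Qd = 953 - 5p, supply Qs = 5p - 455.
Equate the new curves: 953 - 5p = 5p - 455, giving 1408 = 10p, p = 140.8, Q = 249.
%ΔQ = (249 − 278) / 278 × 100 = -10.43%.

-10.43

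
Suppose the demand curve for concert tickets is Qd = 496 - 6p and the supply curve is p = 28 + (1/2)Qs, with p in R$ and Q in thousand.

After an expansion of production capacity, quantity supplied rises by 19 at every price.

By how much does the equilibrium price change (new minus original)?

-2.375

Before the shock: 496 - 6p = 2p - 56 ⇒ 552 = 8p ⇒ p = 69, Q = 82.
The shock moves the curves to Qd = 496 - 6p and Qs = 2p - 37.
Setting them equal: 496 - 6p = 2p - 37 → 533 = 8p, so p = 66.625 and Q = 96.25.
Δp = 66.625 − 69 = -2.375.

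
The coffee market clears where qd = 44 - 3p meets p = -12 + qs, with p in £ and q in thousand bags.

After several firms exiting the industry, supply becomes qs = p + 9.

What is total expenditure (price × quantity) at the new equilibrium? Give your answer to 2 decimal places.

155.31

Initially, 44 - 3p = p + 12, so 32 = 4p and p = 8, q = 20.
The shock moves the curves to qd = 44 - 3p and qs = p + 9.
Setting them equal: 44 - 3p = p + 9 → 35 = 4p, so p = 8.75 and q = 17.75.
New expenditure = 8.75 × 17.75 = 155.31.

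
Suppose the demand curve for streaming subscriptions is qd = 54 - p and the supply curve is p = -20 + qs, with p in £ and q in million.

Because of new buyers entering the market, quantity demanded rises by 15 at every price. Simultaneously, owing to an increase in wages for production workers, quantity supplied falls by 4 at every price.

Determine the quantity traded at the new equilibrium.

42.5

Solve the original market: 54 - p = p + 20, hence p = 17 and q = 37.
After the shift, demand is qd = 69 - p and supply is qs = p + 16.
Setting them equal: 69 - p = p + 16 → 53 = 2p, so p = 26.5 and q = 42.5.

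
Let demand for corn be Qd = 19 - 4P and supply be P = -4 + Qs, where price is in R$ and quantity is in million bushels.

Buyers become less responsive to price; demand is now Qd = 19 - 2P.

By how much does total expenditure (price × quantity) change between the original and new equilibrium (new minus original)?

Solve the original market: 19 - 4P = P + 4, hence P = 3 and Q = 7.
The new curves are Qd = 19 - 2P (demand) and Qs = P + 4 (supply).
Equate the new curves: 19 - 2P = P + 4, giving 15 = 3P, P = 5, Q = 9.
Expenditure moves from 3×7 = 21 to 5×9 = 45; change = +24.

+24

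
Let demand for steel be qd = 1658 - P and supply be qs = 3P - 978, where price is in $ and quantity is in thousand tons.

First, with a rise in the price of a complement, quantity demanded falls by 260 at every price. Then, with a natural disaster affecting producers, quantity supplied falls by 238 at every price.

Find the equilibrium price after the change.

Initially, 1658 - P = 3P - 978, so 2636 = 4P and P = 659, q = 999.
After the shift, demand is qd = 1398 - P and supply is qs = 3P - 1216.
Equate the new curves: 1398 - P = 3P - 1216, giving 2614 = 4P, P = 653.5, q = 744.5.

653.5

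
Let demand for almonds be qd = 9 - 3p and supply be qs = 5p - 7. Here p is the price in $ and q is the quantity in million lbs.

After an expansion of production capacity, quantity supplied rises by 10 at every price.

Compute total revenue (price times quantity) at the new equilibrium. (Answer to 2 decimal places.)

5.06

Before the shock: 9 - 3p = 5p - 7 ⇒ 16 = 8p ⇒ p = 2, q = 3.
With the change applied: demand qd = 9 - 3p, supply qs = 5p + 3.
Setting them equal: 9 - 3p = 5p + 3 → 6 = 8p, so p = 0.75 and q = 6.75.
New expenditure = 0.75 × 6.75 = 5.06.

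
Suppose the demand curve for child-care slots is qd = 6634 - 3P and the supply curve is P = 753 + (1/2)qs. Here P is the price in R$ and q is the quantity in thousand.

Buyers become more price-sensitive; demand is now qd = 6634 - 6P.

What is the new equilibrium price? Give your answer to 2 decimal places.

Initially, 6634 - 3P = 2P - 1506, so 8140 = 5P and P = 1628, q = 1750.
The new curves are qd = 6634 - 6P (demand) and qs = 2P - 1506 (supply).
Setting them equal: 6634 - 6P = 2P - 1506 → 8140 = 8P, so P = 1017.5 and q = 529.

1017.50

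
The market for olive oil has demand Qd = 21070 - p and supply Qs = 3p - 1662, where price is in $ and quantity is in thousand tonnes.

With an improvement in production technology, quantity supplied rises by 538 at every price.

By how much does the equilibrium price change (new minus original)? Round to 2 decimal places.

-134.50

Original equilibrium: 21070 - p = 3p - 1662 gives 22732 = 4p, so p = 5683 and Q = 15387.
After the shift, demand is Qd = 21070 - p and supply is Qs = 3p - 1124.
New equilibrium: 21070 - p = 3p - 1124 ⇒ 22194 = 4p ⇒ p = 5548.5, Q = 15521.5.
Δp = 5548.5 − 5683 = -134.50.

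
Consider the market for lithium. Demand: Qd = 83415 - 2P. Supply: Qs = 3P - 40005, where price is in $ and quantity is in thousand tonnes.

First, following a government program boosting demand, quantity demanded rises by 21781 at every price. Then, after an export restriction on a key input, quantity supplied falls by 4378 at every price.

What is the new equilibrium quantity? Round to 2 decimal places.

45364.40

Solve the original market: 83415 - 2P = 3P - 40005, hence P = 24684 and Q = 34047.
The shock moves the curves to Qd = 105196 - 2P and Qs = 3P - 44383.
Setting them equal: 105196 - 2P = 3P - 44383 → 149579 = 5P, so P = 29915.8 and Q = 45364.4.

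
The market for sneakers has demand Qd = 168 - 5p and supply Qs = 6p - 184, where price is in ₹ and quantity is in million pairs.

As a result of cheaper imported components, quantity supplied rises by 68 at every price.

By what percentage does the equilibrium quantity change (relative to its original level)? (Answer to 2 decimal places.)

+386.36

Before the shock: 168 - 5p = 6p - 184 ⇒ 352 = 11p ⇒ p = 32, Q = 8.
The new curves are Qd = 168 - 5p (demand) and Qs = 6p - 116 (supply).
New equilibrium: 168 - 5p = 6p - 116 ⇒ 284 = 11p ⇒ p = 284/11 ≈ 25.8182, Q = 428/11 ≈ 38.9091.
%ΔQ = (38.9091 − 8) / 8 × 100 = +386.36%.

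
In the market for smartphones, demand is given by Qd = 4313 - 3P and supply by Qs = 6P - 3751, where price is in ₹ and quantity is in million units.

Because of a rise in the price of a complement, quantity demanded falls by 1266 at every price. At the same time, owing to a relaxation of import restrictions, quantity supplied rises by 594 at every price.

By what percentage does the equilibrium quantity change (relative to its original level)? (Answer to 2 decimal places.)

Initially, 4313 - 3P = 6P - 3751, so 8064 = 9P and P = 896, Q = 1625.
With the change applied: demand Qd = 3047 - 3P, supply Qs = 6P - 3157.
Equate the new curves: 3047 - 3P = 6P - 3157, giving 6204 = 9P, P = 2068/3 ≈ 689.3333, Q = 979.
%ΔQ = (979 − 1625) / 1625 × 100 = -39.75%.

-39.75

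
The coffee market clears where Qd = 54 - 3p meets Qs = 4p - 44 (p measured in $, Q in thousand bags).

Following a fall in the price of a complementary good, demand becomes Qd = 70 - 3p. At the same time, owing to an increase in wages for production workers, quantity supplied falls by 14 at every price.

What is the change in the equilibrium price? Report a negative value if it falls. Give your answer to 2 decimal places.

Original equilibrium: 54 - 3p = 4p - 44 gives 98 = 7p, so p = 14 and Q = 12.
The new curves are Qd = 70 - 3p (demand) and Qs = 4p - 58 (supply).
Setting them equal: 70 - 3p = 4p - 58 → 128 = 7p, so p = 128/7 ≈ 18.2857 and Q = 106/7 ≈ 15.1429.
Δp = 18.2857 − 14 = +4.29.

+4.29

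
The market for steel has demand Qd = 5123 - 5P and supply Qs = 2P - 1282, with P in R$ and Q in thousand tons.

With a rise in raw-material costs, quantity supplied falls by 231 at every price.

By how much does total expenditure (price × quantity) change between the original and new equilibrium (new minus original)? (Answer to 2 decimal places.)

Before the shock: 5123 - 5P = 2P - 1282 ⇒ 6405 = 7P ⇒ P = 915, Q = 548.
With the change applied: demand Qd = 5123 - 5P, supply Qs = 2P - 1513.
Clearing the new market: 5123 - 5P = 2P - 1513, so P = 948 and Q = 383.
Expenditure moves from 915×548 = 501420 to 948×383 = 363084; change = -138336.00.

-138336.00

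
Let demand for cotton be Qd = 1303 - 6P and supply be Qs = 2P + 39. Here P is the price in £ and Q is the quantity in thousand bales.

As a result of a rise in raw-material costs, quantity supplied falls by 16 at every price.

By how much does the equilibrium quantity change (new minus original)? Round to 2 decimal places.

-12.00

Solve the original market: 1303 - 6P = 2P + 39, hence P = 158 and Q = 355.
After the shift, demand is Qd = 1303 - 6P and supply is Qs = 2P + 23.
New equilibrium: 1303 - 6P = 2P + 23 ⇒ 1280 = 8P ⇒ P = 160, Q = 343.
ΔQ = 343 − 355 = -12.00.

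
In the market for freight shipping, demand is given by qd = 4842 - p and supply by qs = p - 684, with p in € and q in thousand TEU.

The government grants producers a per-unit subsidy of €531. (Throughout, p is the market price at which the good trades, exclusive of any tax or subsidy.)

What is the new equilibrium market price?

Initially, 4842 - p = p - 684, so 5526 = 2p and p = 2763, q = 2079.
Since sellers receive the price plus the subsidy, the effective supply curve becomes qs = p - 153.
Clearing the new market: 4842 - p = p - 153, so p = 2497.5 and q = 2344.5.

2497.5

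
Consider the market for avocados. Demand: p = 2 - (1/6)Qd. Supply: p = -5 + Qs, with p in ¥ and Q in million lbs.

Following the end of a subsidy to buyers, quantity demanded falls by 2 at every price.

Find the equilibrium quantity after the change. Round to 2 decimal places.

5.71

Initially, 12 - 6p = p + 5, so 7 = 7p and p = 1, Q = 6.
After the shift, demand is Qd = 10 - 6p and supply is Qs = p + 5.
New equilibrium: 10 - 6p = p + 5 ⇒ 5 = 7p ⇒ p = 5/7 ≈ 0.7143, Q = 40/7 ≈ 5.7143.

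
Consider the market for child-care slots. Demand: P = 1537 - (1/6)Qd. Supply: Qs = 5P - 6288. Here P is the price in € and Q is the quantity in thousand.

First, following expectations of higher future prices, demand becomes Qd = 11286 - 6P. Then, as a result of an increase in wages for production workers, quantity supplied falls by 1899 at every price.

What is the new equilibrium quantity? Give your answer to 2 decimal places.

Before the shock: 9222 - 6P = 5P - 6288 ⇒ 15510 = 11P ⇒ P = 1410, Q = 762.
The shock moves the curves to Qd = 11286 - 6P and Qs = 5P - 8187.
Setting them equal: 11286 - 6P = 5P - 8187 → 19473 = 11P, so P = 19473/11 ≈ 1770.2727 and Q = 7308/11 ≈ 664.3636.

664.36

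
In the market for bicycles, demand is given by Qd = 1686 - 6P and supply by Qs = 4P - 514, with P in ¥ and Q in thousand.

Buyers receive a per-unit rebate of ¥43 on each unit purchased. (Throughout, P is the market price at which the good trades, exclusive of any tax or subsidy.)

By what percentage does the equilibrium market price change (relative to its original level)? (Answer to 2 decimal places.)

+11.73

Initially, 1686 - 6P = 4P - 514, so 2200 = 10P and P = 220, Q = 366.
Since buyers' out-of-pocket price is the market price minus the rebate, the effective demand curve becomes Qd = 1944 - 6P.
Clearing the new market: 1944 - 6P = 4P - 514, so P = 245.8 and Q = 469.2.
%ΔP = (245.8 − 220) / 220 × 100 = +11.73%.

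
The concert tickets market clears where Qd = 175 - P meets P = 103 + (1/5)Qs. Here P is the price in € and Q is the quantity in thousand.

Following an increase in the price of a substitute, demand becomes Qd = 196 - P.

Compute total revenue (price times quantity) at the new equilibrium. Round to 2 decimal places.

9183.75

Solve the original market: 175 - P = 5P - 515, hence P = 115 and Q = 60.
After the shift, demand is Qd = 196 - P and supply is Qs = 5P - 515.
Setting them equal: 196 - P = 5P - 515 → 711 = 6P, so P = 118.5 and Q = 77.5.
New expenditure = 118.5 × 77.5 = 9183.75.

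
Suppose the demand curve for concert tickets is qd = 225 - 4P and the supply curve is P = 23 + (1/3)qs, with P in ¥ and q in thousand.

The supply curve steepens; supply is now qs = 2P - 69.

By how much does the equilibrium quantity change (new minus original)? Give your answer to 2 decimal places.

Initially, 225 - 4P = 3P - 69, so 294 = 7P and P = 42, q = 57.
With the change applied: demand qd = 225 - 4P, supply qs = 2P - 69.
New equilibrium: 225 - 4P = 2P - 69 ⇒ 294 = 6P ⇒ P = 49, q = 29.
Δq = 29 − 57 = -28.00.

-28.00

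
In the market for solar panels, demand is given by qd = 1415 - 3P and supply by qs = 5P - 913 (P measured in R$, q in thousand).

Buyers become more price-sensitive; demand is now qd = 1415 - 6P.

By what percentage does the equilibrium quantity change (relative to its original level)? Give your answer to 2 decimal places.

Initially, 1415 - 3P = 5P - 913, so 2328 = 8P and P = 291, q = 542.
The new curves are qd = 1415 - 6P (demand) and qs = 5P - 913 (supply).
New equilibrium: 1415 - 6P = 5P - 913 ⇒ 2328 = 11P ⇒ P = 2328/11 ≈ 211.6364, q = 1597/11 ≈ 145.1818.
%Δq = (145.1818 − 542) / 542 × 100 = -73.21%.

-73.21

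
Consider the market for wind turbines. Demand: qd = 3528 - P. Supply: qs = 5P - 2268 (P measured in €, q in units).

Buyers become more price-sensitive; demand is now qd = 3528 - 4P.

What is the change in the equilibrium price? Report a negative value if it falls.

-322

Before the shock: 3528 - P = 5P - 2268 ⇒ 5796 = 6P ⇒ P = 966, q = 2562.
The shock moves the curves to qd = 3528 - 4P and qs = 5P - 2268.
Clearing the new market: 3528 - 4P = 5P - 2268, so P = 644 and q = 952.
ΔP = 644 − 966 = -322.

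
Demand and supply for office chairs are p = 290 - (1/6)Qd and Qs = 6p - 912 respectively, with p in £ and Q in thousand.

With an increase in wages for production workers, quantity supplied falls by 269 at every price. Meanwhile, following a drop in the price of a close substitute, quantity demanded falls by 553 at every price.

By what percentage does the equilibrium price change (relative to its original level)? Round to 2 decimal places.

Original equilibrium: 1740 - 6p = 6p - 912 gives 2652 = 12p, so p = 221 and Q = 414.
The shock moves the curves to Qd = 1187 - 6p and Qs = 6p - 1181.
Clearing the new market: 1187 - 6p = 6p - 1181, so p = 592/3 ≈ 197.3333 and Q = 3.
%Δp = (197.3333 − 221) / 221 × 100 = -10.71%.

-10.71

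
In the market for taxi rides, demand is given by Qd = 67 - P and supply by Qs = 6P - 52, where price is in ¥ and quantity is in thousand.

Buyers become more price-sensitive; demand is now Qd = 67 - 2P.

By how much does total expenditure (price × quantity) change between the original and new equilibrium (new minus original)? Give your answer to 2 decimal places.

Solve the original market: 67 - P = 6P - 52, hence P = 17 and Q = 50.
With the change applied: demand Qd = 67 - 2P, supply Qs = 6P - 52.
Setting them equal: 67 - 2P = 6P - 52 → 119 = 8P, so P = 14.875 and Q = 37.25.
Expenditure moves from 17×50 = 850 to 14.875×37.25 = 554.09375; change = -295.91.

-295.91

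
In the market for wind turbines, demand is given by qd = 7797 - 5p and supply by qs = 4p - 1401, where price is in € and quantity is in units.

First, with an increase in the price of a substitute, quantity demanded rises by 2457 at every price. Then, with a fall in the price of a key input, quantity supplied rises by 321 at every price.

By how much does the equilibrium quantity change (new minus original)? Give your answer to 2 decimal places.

Initially, 7797 - 5p = 4p - 1401, so 9198 = 9p and p = 1022, q = 2687.
After the shift, demand is qd = 10254 - 5p and supply is qs = 4p - 1080.
New equilibrium: 10254 - 5p = 4p - 1080 ⇒ 11334 = 9p ⇒ p = 3778/3 ≈ 1259.3333, q = 11872/3 ≈ 3957.3333.
Δq = 3957.3333 − 2687 = +1270.33.

+1270.33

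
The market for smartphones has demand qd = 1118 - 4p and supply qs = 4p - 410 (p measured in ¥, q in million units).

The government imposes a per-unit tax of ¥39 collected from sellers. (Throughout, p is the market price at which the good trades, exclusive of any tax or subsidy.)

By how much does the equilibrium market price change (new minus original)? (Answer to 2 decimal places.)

Initially, 1118 - 4p = 4p - 410, so 1528 = 8p and p = 191, q = 354.
Since sellers keep the price net of the tax, the effective supply curve becomes qs = 4p - 566.
Equate the new curves: 1118 - 4p = 4p - 566, giving 1684 = 8p, p = 210.5, q = 276.
Δp = 210.5 − 191 = +19.50.

+19.50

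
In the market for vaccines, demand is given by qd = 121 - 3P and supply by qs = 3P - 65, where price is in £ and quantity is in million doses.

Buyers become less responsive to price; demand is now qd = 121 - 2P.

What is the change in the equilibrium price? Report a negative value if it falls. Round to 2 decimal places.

Before the shock: 121 - 3P = 3P - 65 ⇒ 186 = 6P ⇒ P = 31, q = 28.
With the change applied: demand qd = 121 - 2P, supply qs = 3P - 65.
New equilibrium: 121 - 2P = 3P - 65 ⇒ 186 = 5P ⇒ P = 37.2, q = 46.6.
ΔP = 37.2 − 31 = +6.20.

+6.20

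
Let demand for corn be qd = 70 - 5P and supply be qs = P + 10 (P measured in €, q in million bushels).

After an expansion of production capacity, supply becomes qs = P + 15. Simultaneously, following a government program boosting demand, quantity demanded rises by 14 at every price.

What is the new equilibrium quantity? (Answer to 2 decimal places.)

26.50

Initially, 70 - 5P = P + 10, so 60 = 6P and P = 10, q = 20.
After the shift, demand is qd = 84 - 5P and supply is qs = P + 15.
Equate the new curves: 84 - 5P = P + 15, giving 69 = 6P, P = 11.5, q = 26.5.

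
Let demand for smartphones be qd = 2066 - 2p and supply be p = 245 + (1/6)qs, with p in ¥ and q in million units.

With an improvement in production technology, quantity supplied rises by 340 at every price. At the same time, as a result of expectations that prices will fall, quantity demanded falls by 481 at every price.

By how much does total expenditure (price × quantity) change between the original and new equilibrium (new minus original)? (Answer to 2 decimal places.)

Solve the original market: 2066 - 2p = 6p - 1470, hence p = 442 and q = 1182.
After the shift, demand is qd = 1585 - 2p and supply is qs = 6p - 1130.
Setting them equal: 1585 - 2p = 6p - 1130 → 2715 = 8p, so p = 339.375 and q = 906.25.
Expenditure moves from 442×1182 = 522444 to 339.375×906.25 = 307558.59375; change = -214885.41.

-214885.41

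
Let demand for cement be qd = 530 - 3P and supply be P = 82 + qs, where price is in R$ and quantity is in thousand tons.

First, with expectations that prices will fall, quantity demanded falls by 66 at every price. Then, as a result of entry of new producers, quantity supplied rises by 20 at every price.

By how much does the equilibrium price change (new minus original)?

-21.5

Initially, 530 - 3P = P - 82, so 612 = 4P and P = 153, q = 71.
The shock moves the curves to qd = 464 - 3P and qs = P - 62.
New equilibrium: 464 - 3P = P - 62 ⇒ 526 = 4P ⇒ P = 131.5, q = 69.5.
ΔP = 131.5 − 153 = -21.5.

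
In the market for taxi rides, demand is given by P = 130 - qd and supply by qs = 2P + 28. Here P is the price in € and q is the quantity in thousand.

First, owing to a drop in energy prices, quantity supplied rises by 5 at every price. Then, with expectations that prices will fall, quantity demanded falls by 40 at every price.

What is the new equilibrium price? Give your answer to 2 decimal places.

19.00

Original equilibrium: 130 - P = 2P + 28 gives 102 = 3P, so P = 34 and q = 96.
After the shift, demand is qd = 90 - P and supply is qs = 2P + 33.
New equilibrium: 90 - P = 2P + 33 ⇒ 57 = 3P ⇒ P = 19, q = 71.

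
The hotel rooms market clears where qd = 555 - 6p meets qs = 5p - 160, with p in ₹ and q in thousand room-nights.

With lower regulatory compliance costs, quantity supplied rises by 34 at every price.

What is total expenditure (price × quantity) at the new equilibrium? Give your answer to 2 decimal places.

Solve the original market: 555 - 6p = 5p - 160, hence p = 65 and q = 165.
After the shift, demand is qd = 555 - 6p and supply is qs = 5p - 126.
New equilibrium: 555 - 6p = 5p - 126 ⇒ 681 = 11p ⇒ p = 681/11 ≈ 61.9091, q = 2019/11 ≈ 183.5455.
New expenditure = 61.9091 × 183.5455 = 11363.13.

11363.13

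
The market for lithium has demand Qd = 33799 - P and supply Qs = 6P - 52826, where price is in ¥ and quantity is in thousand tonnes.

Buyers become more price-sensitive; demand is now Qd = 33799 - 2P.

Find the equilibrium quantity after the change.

Initially, 33799 - P = 6P - 52826, so 86625 = 7P and P = 12375, Q = 21424.
The shock moves the curves to Qd = 33799 - 2P and Qs = 6P - 52826.
Setting them equal: 33799 - 2P = 6P - 52826 → 86625 = 8P, so P = 10828.125 and Q = 12142.75.

12142.75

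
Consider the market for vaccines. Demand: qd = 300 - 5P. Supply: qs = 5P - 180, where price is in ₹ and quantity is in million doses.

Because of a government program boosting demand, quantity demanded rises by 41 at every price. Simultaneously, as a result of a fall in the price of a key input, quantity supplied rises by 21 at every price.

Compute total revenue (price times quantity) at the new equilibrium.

4550

Before the shock: 300 - 5P = 5P - 180 ⇒ 480 = 10P ⇒ P = 48, q = 60.
After the shift, demand is qd = 341 - 5P and supply is qs = 5P - 159.
Equate the new curves: 341 - 5P = 5P - 159, giving 500 = 10P, P = 50, q = 91.
New expenditure = 50 × 91 = 4550.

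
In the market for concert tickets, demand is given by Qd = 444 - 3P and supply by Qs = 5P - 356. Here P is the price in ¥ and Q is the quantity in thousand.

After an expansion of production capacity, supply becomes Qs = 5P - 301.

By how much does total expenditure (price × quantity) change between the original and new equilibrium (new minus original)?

+930.703125

Solve the original market: 444 - 3P = 5P - 356, hence P = 100 and Q = 144.
With the change applied: demand Qd = 444 - 3P, supply Qs = 5P - 301.
Setting them equal: 444 - 3P = 5P - 301 → 745 = 8P, so P = 93.125 and Q = 164.625.
Expenditure moves from 100×144 = 14400 to 93.125×164.625 = 15330.703125; change = +930.703125.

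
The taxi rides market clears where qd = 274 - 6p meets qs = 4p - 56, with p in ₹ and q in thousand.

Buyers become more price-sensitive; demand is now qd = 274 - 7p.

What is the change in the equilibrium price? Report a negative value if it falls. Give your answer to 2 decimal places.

Initially, 274 - 6p = 4p - 56, so 330 = 10p and p = 33, q = 76.
The shock moves the curves to qd = 274 - 7p and qs = 4p - 56.
New equilibrium: 274 - 7p = 4p - 56 ⇒ 330 = 11p ⇒ p = 30, q = 64.
Δp = 30 − 33 = -3.00.

-3.00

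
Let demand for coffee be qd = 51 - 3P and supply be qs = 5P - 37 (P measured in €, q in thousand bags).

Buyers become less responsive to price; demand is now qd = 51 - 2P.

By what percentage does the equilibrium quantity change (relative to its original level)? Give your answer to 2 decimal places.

+43.65

Original equilibrium: 51 - 3P = 5P - 37 gives 88 = 8P, so P = 11 and q = 18.
After the shift, demand is qd = 51 - 2P and supply is qs = 5P - 37.
New equilibrium: 51 - 2P = 5P - 37 ⇒ 88 = 7P ⇒ P = 88/7 ≈ 12.5714, q = 181/7 ≈ 25.8571.
%Δq = (25.8571 − 18) / 18 × 100 = +43.65%.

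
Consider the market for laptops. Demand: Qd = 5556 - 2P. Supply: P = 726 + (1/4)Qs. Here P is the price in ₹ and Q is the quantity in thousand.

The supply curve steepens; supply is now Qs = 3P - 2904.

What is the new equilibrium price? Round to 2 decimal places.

Before the shock: 5556 - 2P = 4P - 2904 ⇒ 8460 = 6P ⇒ P = 1410, Q = 2736.
With the change applied: demand Qd = 5556 - 2P, supply Qs = 3P - 2904.
Equate the new curves: 5556 - 2P = 3P - 2904, giving 8460 = 5P, P = 1692, Q = 2172.

1692.00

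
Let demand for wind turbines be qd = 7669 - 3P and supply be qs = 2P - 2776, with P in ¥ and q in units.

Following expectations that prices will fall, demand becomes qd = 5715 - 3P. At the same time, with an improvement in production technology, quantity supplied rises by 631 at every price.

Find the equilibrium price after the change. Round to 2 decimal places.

Original equilibrium: 7669 - 3P = 2P - 2776 gives 10445 = 5P, so P = 2089 and q = 1402.
After the shift, demand is qd = 5715 - 3P and supply is qs = 2P - 2145.
Setting them equal: 5715 - 3P = 2P - 2145 → 7860 = 5P, so P = 1572 and q = 999.

1572.00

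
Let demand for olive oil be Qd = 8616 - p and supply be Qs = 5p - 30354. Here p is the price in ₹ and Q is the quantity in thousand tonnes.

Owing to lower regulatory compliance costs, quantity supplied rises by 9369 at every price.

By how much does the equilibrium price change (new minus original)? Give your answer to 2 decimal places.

Solve the original market: 8616 - p = 5p - 30354, hence p = 6495 and Q = 2121.
The shock moves the curves to Qd = 8616 - p and Qs = 5p - 20985.
New equilibrium: 8616 - p = 5p - 20985 ⇒ 29601 = 6p ⇒ p = 4933.5, Q = 3682.5.
Δp = 4933.5 − 6495 = -1561.50.

-1561.50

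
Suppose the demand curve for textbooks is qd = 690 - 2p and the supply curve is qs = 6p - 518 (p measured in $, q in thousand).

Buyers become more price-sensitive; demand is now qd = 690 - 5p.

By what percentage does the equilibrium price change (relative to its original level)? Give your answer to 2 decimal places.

Before the shock: 690 - 2p = 6p - 518 ⇒ 1208 = 8p ⇒ p = 151, q = 388.
After the shift, demand is qd = 690 - 5p and supply is qs = 6p - 518.
Clearing the new market: 690 - 5p = 6p - 518, so p = 1208/11 ≈ 109.8182 and q = 1550/11 ≈ 140.9091.
%Δp = (109.8182 − 151) / 151 × 100 = -27.27%.

-27.27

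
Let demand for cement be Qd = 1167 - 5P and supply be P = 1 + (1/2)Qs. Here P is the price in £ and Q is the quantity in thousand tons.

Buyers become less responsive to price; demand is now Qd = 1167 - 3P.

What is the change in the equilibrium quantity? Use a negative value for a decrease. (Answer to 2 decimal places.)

+133.60

Solve the original market: 1167 - 5P = 2P - 2, hence P = 167 and Q = 332.
After the shift, demand is Qd = 1167 - 3P and supply is Qs = 2P - 2.
Equate the new curves: 1167 - 3P = 2P - 2, giving 1169 = 5P, P = 233.8, Q = 465.6.
ΔQ = 465.6 − 332 = +133.60.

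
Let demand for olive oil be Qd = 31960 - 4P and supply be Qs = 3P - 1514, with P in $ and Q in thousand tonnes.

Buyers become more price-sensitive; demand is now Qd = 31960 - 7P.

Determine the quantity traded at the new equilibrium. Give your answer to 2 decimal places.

Before the shock: 31960 - 4P = 3P - 1514 ⇒ 33474 = 7P ⇒ P = 4782, Q = 12832.
With the change applied: demand Qd = 31960 - 7P, supply Qs = 3P - 1514.
Setting them equal: 31960 - 7P = 3P - 1514 → 33474 = 10P, so P = 3347.4 and Q = 8528.2.

8528.20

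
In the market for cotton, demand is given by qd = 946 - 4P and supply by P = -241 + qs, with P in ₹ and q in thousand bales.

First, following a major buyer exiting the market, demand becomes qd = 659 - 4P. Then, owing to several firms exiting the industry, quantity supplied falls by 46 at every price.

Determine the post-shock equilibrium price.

92.8

Initially, 946 - 4P = P + 241, so 705 = 5P and P = 141, q = 382.
After the shift, demand is qd = 659 - 4P and supply is qs = P + 195.
Clearing the new market: 659 - 4P = P + 195, so P = 92.8 and q = 287.8.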